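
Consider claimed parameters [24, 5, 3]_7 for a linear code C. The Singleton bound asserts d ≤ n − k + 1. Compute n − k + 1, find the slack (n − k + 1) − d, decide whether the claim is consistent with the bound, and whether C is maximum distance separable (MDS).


Singleton RHS = n − k + 1 = 20, slack = 17, bound satisfied, not MDS.

Singleton bound: d ≤ n − k + 1.
Here n = 24, k = 5, so n − k + 1 = 20.
Given d = 3, check d ≤ 20: YES.
Slack = (n − k + 1) − d = 17.
The code is NOT MDS (slack = 17 > 0).
Description: the claimed parameters are [24, 5, 3]_7; such a code would be non-MDS.


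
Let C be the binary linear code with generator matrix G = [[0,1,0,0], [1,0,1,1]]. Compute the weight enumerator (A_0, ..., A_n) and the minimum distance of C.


Weight distribution: A_0 = 1, A_1 = 1, A_3 = 1, A_4 = 1. Minimum distance d = 1.

Enumerate all 2^2 = 4 messages m ∈ F_2^2.
For each, compute codeword c = mG in F_2^4, then tally its weight.
  m = 00 → c = 0000, weight = 0.
  m = 10 → c = 0100, weight = 1.
  m = 01 → c = 1011, weight = 3.
  m = 11 → c = 1111, weight = 4.
Tally weights:
  weight 0: 1 codewords.
  weight 1: 1 codewords.
  weight 3: 1 codewords.
  weight 4: 1 codewords.
Minimum distance d = smallest w > 0 with A_w > 0 = 1.
Sanity: Σ A_w = 4 = 2^2 = 4 ✓.


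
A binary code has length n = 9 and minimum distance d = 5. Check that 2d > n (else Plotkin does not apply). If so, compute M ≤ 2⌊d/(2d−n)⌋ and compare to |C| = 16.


Plotkin bound M ≤ 10; given |C| = 16 > bound (violated).

Check applicability: 2d = 10, n = 9.
2d − n = 1 > 0, so Plotkin applies.
Compute d/(2d−n) = 5/1 ≈ 5.0000.
⌊d/(2d−n)⌋ = 5.
Plotkin bound: M ≤ 2·5 = 10.
Given |C| = 16, check: VIOLATED.
This |C| is above the Plotkin bound, so no binary code with n = 9, d = 5 and 16 codewords exists.


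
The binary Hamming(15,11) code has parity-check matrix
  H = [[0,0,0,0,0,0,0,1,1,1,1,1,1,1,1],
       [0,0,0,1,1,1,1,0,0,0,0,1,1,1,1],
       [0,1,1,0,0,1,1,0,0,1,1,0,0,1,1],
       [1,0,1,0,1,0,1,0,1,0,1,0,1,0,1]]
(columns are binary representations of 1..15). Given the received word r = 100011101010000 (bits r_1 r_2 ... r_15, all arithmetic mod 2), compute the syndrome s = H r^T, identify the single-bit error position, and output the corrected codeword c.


s = (0, 1, 1, 1)^T, error position = 7, corrected codeword c = 100011001010000

Compute s = H r^T mod 2 one row at a time:
  s_1 = 0 + 1 + 0 + 1 + 0 + 0 + 0 + 0 = 2 ≡ 0 (mod 2).
  s_2 = 0 + 1 + 1 + 1 + 0 + 0 + 0 + 0 = 3 ≡ 1 (mod 2).
  s_3 = 0 + 0 + 1 + 1 + 0 + 1 + 0 + 0 = 3 ≡ 1 (mod 2).
  s_4 = 1 + 0 + 1 + 1 + 1 + 1 + 0 + 0 = 5 ≡ 1 (mod 2).
s = (0, 1, 1, 1)^T — this equals column 7 of H (binary 0111), so error is at position 7.
Correct: flip bit 7 of r = 100011101010000 to get c = 100011001010000.


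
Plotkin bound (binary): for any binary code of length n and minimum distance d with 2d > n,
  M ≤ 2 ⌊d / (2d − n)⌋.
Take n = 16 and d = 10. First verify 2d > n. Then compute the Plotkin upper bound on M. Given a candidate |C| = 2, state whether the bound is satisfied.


Plotkin bound M ≤ 4; given |C| = 2 ≤ bound (satisfied).

Check applicability: 2d = 20, n = 16.
2d − n = 4 > 0, so Plotkin applies.
Compute d/(2d−n) = 10/4 ≈ 2.5000.
⌊d/(2d−n)⌋ = 2.
Plotkin bound: M ≤ 2·2 = 4.
Given |C| = 2, check: satisfied.
This |C| is below the Plotkin bound.


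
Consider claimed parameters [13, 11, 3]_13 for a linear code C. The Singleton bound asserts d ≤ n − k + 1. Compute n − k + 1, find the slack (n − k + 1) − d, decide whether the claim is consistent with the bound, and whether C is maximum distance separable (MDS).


Singleton RHS = n − k + 1 = 3, slack = 0, bound satisfied, MDS.

Singleton bound: d ≤ n − k + 1.
Here n = 13, k = 11, so n − k + 1 = 3.
Given d = 3, check d ≤ 3: YES.
Slack = (n − k + 1) − d = 0.
The code is MDS (slack = 0).
Description: the claimed parameters are [13, 11, 3]_13; such a code would be MDS (meets Singleton bound).


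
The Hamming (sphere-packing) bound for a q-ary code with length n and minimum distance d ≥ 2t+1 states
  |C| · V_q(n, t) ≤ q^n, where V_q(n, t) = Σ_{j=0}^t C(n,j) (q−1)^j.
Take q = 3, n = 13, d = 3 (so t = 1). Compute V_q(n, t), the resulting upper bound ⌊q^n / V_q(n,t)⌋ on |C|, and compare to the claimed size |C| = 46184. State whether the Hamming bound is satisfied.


V_q(n, t) = 27, q^n = 1594323, Hamming bound = 59049, |C| = 46184 ≤ bound (satisfied).

Step 1: Compute V_q(n, t) = Σ_{j=0}^1 C(n, j) (q−1)^j.
  j = 0: C(13,0)·(2)^0 = 1·1 = 1.
  j = 1: C(13,1)·(2)^1 = 13·2 = 26.
  V_q(n, t) = 1 + 26 = 27.
Step 2: q^n = 3^13 = 1594323.
Step 3: Hamming bound ⌊q^n / V_q(n,t)⌋ = ⌊1594323/27⌋ = 59049.
Step 4: Compare |C| = 46184 to 59049: satisfied.
The claimed |C| lies below the Hamming bound.


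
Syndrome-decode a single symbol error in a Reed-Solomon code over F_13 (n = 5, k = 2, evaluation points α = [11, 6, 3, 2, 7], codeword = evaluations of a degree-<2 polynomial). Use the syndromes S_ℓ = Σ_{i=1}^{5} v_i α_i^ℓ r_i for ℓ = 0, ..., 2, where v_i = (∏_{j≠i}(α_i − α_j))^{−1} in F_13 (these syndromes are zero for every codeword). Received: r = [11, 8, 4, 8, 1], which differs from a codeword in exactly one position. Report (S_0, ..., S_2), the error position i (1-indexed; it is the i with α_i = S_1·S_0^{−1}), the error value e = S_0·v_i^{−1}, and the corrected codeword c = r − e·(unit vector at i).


S = (2, 12, 7), error at position 2, error magnitude e = 3, c = [11, 5, 4, 8, 1].

Step 1: column multipliers v_i = (∏_{j≠i}(α_i − α_j))^{−1} mod 13.
  i = 1 (α = 11): (11−6)(11−3)(11−2)(11−7) = 5·8·9·4 = 1440 ≡ 10, so v_1 = 10^{−1} = 4 (mod 13).
  i = 2 (α = 6): (6−11)(6−3)(6−2)(6−7) = (−5)·3·4·(−1) = 60 ≡ 8, so v_2 = 8^{−1} = 5 (mod 13).
  i = 3 (α = 3): (3−11)(3−6)(3−2)(3−7) = (−8)·(−3)·1·(−4) = −96 ≡ 8, so v_3 = 8^{−1} = 5 (mod 13).
  i = 4 (α = 2): (2−11)(2−6)(2−3)(2−7) = (−9)·(−4)·(−1)·(−5) = 180 ≡ 11, so v_4 = 11^{−1} = 6 (mod 13).
  i = 5 (α = 7): (7−11)(7−6)(7−3)(7−2) = (−4)·1·4·5 = −80 ≡ 11, so v_5 = 11^{−1} = 6 (mod 13).
  v = [4, 5, 5, 6, 6].
Step 2: syndromes of r = [11, 8, 4, 8, 1] (all sums mod 13).
  S_0 = Σ v_i r_i = 4·11 + 5·8 + 5·4 + 6·8 + 6·1 = 158 ≡ 2.
  S_1 = Σ v_i α_i r_i = 4·11·11 + 5·6·8 + 5·3·4 + 6·2·8 + 6·7·1 = 922 ≡ 12.
  α_i^2 mod 13 = [4, 10, 9, 4, 10].
  S_2 = Σ v_i α_i^2 r_i = 4·4·11 + 5·10·8 + 5·9·4 + 6·4·8 + 6·10·1 = 1008 ≡ 7.
  S = (2, 12, 7) ≠ 0, so r is not a codeword (an error is present).
Step 3: locate the error. For a single error e at position i, S_ℓ = v_i·e·α_i^ℓ, so α_err = S_1/S_0.
  S_0^{−1} = 2^{−1} = 7 (mod 13), so α_err = 12·7 = 84 ≡ 6 = α_2. Error position i = 2.
  Consistency check: S_2/S_1 = 7·12 = 84 ≡ 6 = α_err ✓ (single-error assumption holds).
Step 4: error magnitude e = S_0/v_2 = S_0·∏_{j≠2}(α_2 − α_j) = 2·8 = 16 ≡ 3 (mod 13).
Step 5: correct position 2: c_2 = r_2 − e = 8 − 3 ≡ 5 (mod 13). Hence c = [11, 5, 4, 8, 1].
  Check: interpolating c through the α_i gives m(x) = 3 + 9·x (degree < 2) with m(α_i) = c_i for every i, so c is indeed a codeword.


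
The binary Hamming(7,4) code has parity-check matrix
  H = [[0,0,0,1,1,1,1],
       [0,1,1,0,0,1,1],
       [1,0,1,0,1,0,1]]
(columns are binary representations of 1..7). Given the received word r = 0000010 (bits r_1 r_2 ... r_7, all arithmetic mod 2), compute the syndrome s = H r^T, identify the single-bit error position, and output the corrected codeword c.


s = (1, 1, 0)^T, error position = 6, corrected codeword c = 0000000

Compute s = H r^T mod 2 one row at a time:
  s_1 = 0 + 0 + 1 + 0 = 1 ≡ 1 (mod 2).
  s_2 = 0 + 0 + 1 + 0 = 1 ≡ 1 (mod 2).
  s_3 = 0 + 0 + 0 + 0 = 0 ≡ 0 (mod 2).
s = (1, 1, 0)^T — this equals column 6 of H (binary 110), so error is at position 6.
Correct: flip bit 6 of r = 0000010 to get c = 0000000.


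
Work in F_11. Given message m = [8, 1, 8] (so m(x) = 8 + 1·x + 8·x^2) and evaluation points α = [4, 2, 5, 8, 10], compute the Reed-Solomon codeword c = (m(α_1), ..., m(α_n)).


c = [8, 9, 4, 0, 4]

Message polynomial: m(x) = 8 + 1·x + 8·x^2 (mod 11).
For each evaluation point α_i, compute m(α_i) mod 11:
  α_1 = 4: Horner steps 8 → 0 → 8, so m(4) = 8.
  α_2 = 2: Horner steps 8 → 6 → 9, so m(2) = 9.
  α_3 = 5: Horner steps 8 → 8 → 4, so m(5) = 4.
  α_4 = 8: Horner steps 8 → 10 → 0, so m(8) = 0.
  α_5 = 10: Horner steps 8 → 4 → 4, so m(10) = 4.
Codeword c = [8, 9, 4, 0, 4] ∈ F_11^5.


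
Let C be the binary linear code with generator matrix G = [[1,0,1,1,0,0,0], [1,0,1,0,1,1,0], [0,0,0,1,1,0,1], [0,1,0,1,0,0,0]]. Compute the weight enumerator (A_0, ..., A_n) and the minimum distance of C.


Weight distribution: A_0 = 1, A_2 = 2, A_3 = 6, A_4 = 3, A_5 = 2, A_6 = 2. Minimum distance d = 2.

Enumerate all 2^4 = 16 messages m ∈ F_2^4.
For each, compute codeword c = mG in F_2^7, then tally its weight.
  m = 0000 → c = 0000000, weight = 0.
  m = 1000 → c = 1011000, weight = 3.
  m = 0100 → c = 1010110, weight = 4.
  m = 1100 → c = 0001110, weight = 3.
  m = 0010 → c = 0001101, weight = 3.
  m = 1010 → c = 1010101, weight = 4.
  m = 0110 → c = 1011011, weight = 5.
  m = 1110 → c = 0000011, weight = 2.
  m = 0001 → c = 0101000, weight = 2.
  m = 1001 → c = 1110000, weight = 3.
  m = 0101 → c = 1111110, weight = 6.
  m = 1101 → c = 0100110, weight = 3.
  m = 0011 → c = 0100101, weight = 3.
  m = 1011 → c = 1111101, weight = 6.
  m = 0111 → c = 1110011, weight = 5.
  m = 1111 → c = 0101011, weight = 4.
Tally weights:
  weight 0: 1 codewords.
  weight 2: 2 codewords.
  weight 3: 6 codewords.
  weight 4: 3 codewords.
  weight 5: 2 codewords.
  weight 6: 2 codewords.
Minimum distance d = smallest w > 0 with A_w > 0 = 2.
Sanity: Σ A_w = 16 = 2^4 = 16 ✓.


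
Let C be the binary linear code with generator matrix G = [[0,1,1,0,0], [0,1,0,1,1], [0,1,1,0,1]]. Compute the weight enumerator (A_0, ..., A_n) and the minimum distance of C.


Weight distribution: A_0 = 1, A_1 = 1, A_2 = 3, A_3 = 3. Minimum distance d = 1.

Enumerate all 2^3 = 8 messages m ∈ F_2^3.
For each, compute codeword c = mG in F_2^5, then tally its weight.
  m = 000 → c = 00000, weight = 0.
  m = 100 → c = 01100, weight = 2.
  m = 010 → c = 01011, weight = 3.
  m = 110 → c = 00111, weight = 3.
  m = 001 → c = 01101, weight = 3.
  m = 101 → c = 00001, weight = 1.
  m = 011 → c = 00110, weight = 2.
  m = 111 → c = 01010, weight = 2.
Tally weights:
  weight 0: 1 codewords.
  weight 1: 1 codewords.
  weight 2: 3 codewords.
  weight 3: 3 codewords.
Minimum distance d = smallest w > 0 with A_w > 0 = 1.
Sanity: Σ A_w = 8 = 2^3 = 8 ✓.


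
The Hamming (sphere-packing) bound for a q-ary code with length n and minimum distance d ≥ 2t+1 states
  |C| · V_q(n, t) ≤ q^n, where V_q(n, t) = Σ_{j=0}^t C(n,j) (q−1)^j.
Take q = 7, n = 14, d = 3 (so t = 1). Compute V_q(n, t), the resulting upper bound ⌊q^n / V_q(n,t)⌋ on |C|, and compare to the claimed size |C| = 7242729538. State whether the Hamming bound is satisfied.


V_q(n, t) = 85, q^n = 678223072849, Hamming bound = 7979094974, |C| = 7242729538 ≤ bound (satisfied).

Step 1: Compute V_q(n, t) = Σ_{j=0}^1 C(n, j) (q−1)^j.
  j = 0: C(14,0)·(6)^0 = 1·1 = 1.
  j = 1: C(14,1)·(6)^1 = 14·6 = 84.
  V_q(n, t) = 1 + 84 = 85.
Step 2: q^n = 7^14 = 678223072849.
Step 3: Hamming bound ⌊q^n / V_q(n,t)⌋ = ⌊678223072849/85⌋ = 7979094974.
Step 4: Compare |C| = 7242729538 to 7979094974: satisfied.
The claimed |C| lies below the Hamming bound.


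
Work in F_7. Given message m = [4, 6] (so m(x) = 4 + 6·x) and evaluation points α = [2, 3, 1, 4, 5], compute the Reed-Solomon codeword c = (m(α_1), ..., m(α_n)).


c = [2, 1, 3, 0, 6]

Message polynomial: m(x) = 4 + 6·x (mod 7).
For each evaluation point α_i, compute m(α_i) mod 7:
  α_1 = 2: Horner steps 6 → 2, so m(2) = 2.
  α_2 = 3: Horner steps 6 → 1, so m(3) = 1.
  α_3 = 1: Horner steps 6 → 3, so m(1) = 3.
  α_4 = 4: Horner steps 6 → 0, so m(4) = 0.
  α_5 = 5: Horner steps 6 → 6, so m(5) = 6.
Codeword c = [2, 1, 3, 0, 6] ∈ F_7^5.


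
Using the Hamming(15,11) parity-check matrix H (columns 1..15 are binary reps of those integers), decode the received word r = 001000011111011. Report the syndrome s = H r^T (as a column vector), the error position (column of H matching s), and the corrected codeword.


s = (1, 1, 1, 0)^T, error position = 14, corrected codeword c = 001000011111001

Compute s = H r^T mod 2 one row at a time:
  s_1 = 1 + 1 + 1 + 1 + 1 + 0 + 1 + 1 = 7 ≡ 1 (mod 2).
  s_2 = 0 + 0 + 0 + 0 + 1 + 0 + 1 + 1 = 3 ≡ 1 (mod 2).
  s_3 = 0 + 1 + 0 + 0 + 1 + 1 + 1 + 1 = 5 ≡ 1 (mod 2).
  s_4 = 0 + 1 + 0 + 0 + 1 + 1 + 0 + 1 = 4 ≡ 0 (mod 2).
s = (1, 1, 1, 0)^T — this equals column 14 of H (binary 1110), so error is at position 14.
Correct: flip bit 14 of r = 001000011111011 to get c = 001000011111001.


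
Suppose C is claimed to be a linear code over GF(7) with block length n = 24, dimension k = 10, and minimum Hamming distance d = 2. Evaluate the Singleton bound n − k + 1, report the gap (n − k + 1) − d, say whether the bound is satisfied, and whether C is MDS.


Singleton RHS = n − k + 1 = 15, slack = 13, bound satisfied, not MDS.

Singleton bound: d ≤ n − k + 1.
Here n = 24, k = 10, so n − k + 1 = 15.
Given d = 2, check d ≤ 15: YES.
Slack = (n − k + 1) − d = 13.
The code is NOT MDS (slack = 13 > 0).
Description: the claimed parameters are [24, 10, 2]_7; such a code would be non-MDS.


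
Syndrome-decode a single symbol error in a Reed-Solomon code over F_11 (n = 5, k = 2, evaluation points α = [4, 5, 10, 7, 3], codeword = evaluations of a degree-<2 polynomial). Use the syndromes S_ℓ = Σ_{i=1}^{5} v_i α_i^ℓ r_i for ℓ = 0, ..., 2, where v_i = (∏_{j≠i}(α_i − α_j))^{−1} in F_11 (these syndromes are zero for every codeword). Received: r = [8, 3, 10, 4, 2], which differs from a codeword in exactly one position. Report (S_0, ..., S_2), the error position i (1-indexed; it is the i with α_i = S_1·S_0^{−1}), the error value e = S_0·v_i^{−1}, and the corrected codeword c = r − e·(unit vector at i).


S = (7, 4, 7), error at position 3, error magnitude e = 10, c = [8, 3, 0, 4, 2].

Step 1: column multipliers v_i = (∏_{j≠i}(α_i − α_j))^{−1} mod 11.
  i = 1 (α = 4): (4−5)(4−10)(4−7)(4−3) = (−1)·(−6)·(−3)·1 = −18 ≡ 4, so v_1 = 4^{−1} = 3 (mod 11).
  i = 2 (α = 5): (5−4)(5−10)(5−7)(5−3) = 1·(−5)·(−2)·2 = 20 ≡ 9, so v_2 = 9^{−1} = 5 (mod 11).
  i = 3 (α = 10): (10−4)(10−5)(10−7)(10−3) = 6·5·3·7 = 630 ≡ 3, so v_3 = 3^{−1} = 4 (mod 11).
  i = 4 (α = 7): (7−4)(7−5)(7−10)(7−3) = 3·2·(−3)·4 = −72 ≡ 5, so v_4 = 5^{−1} = 9 (mod 11).
  i = 5 (α = 3): (3−4)(3−5)(3−10)(3−7) = (−1)·(−2)·(−7)·(−4) = 56 ≡ 1, so v_5 = 1^{−1} = 1 (mod 11).
  v = [3, 5, 4, 9, 1].
Step 2: syndromes of r = [8, 3, 10, 4, 2] (all sums mod 11).
  S_0 = Σ v_i r_i = 3·8 + 5·3 + 4·10 + 9·4 + 1·2 = 117 ≡ 7.
  S_1 = Σ v_i α_i r_i = 3·4·8 + 5·5·3 + 4·10·10 + 9·7·4 + 1·3·2 = 829 ≡ 4.
  α_i^2 mod 11 = [5, 3, 1, 5, 9].
  S_2 = Σ v_i α_i^2 r_i = 3·5·8 + 5·3·3 + 4·1·10 + 9·5·4 + 1·9·2 = 403 ≡ 7.
  S = (7, 4, 7) ≠ 0, so r is not a codeword (an error is present).
Step 3: locate the error. For a single error e at position i, S_ℓ = v_i·e·α_i^ℓ, so α_err = S_1/S_0.
  S_0^{−1} = 7^{−1} = 8 (mod 11), so α_err = 4·8 = 32 ≡ 10 = α_3. Error position i = 3.
  Consistency check: S_2/S_1 = 7·3 = 21 ≡ 10 = α_err ✓ (single-error assumption holds).
Step 4: error magnitude e = S_0/v_3 = S_0·∏_{j≠3}(α_3 − α_j) = 7·3 = 21 ≡ 10 (mod 11).
Step 5: correct position 3: c_3 = r_3 − e = 10 − 10 ≡ 0 (mod 11). Hence c = [8, 3, 0, 4, 2].
  Check: interpolating c through the α_i gives m(x) = 6 + 6·x (degree < 2) with m(α_i) = c_i for every i, so c is indeed a codeword.


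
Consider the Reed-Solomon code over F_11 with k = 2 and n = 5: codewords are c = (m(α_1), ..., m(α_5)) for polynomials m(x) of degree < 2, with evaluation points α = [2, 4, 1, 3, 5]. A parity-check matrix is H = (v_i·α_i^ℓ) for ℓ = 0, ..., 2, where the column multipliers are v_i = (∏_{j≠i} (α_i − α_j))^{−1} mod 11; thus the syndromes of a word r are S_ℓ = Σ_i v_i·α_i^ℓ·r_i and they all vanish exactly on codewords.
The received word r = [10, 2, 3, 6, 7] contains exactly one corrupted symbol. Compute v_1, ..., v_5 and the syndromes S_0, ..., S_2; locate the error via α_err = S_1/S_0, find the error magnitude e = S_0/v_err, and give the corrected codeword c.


S = (10, 6, 8), error at position 5, error magnitude e = 9, c = [10, 2, 3, 6, 9].

Step 1: column multipliers v_i = (∏_{j≠i}(α_i − α_j))^{−1} mod 11.
  i = 1 (α = 2): (2−4)(2−1)(2−3)(2−5) = (−2)·1·(−1)·(−3) = −6 ≡ 5, so v_1 = 5^{−1} = 9 (mod 11).
  i = 2 (α = 4): (4−2)(4−1)(4−3)(4−5) = 2·3·1·(−1) = −6 ≡ 5, so v_2 = 5^{−1} = 9 (mod 11).
  i = 3 (α = 1): (1−2)(1−4)(1−3)(1−5) = (−1)·(−3)·(−2)·(−4) = 24 ≡ 2, so v_3 = 2^{−1} = 6 (mod 11).
  i = 4 (α = 3): (3−2)(3−4)(3−1)(3−5) = 1·(−1)·2·(−2) = 4 ≡ 4, so v_4 = 4^{−1} = 3 (mod 11).
  i = 5 (α = 5): (5−2)(5−4)(5−1)(5−3) = 3·1·4·2 = 24 ≡ 2, so v_5 = 2^{−1} = 6 (mod 11).
  v = [9, 9, 6, 3, 6].
Step 2: syndromes of r = [10, 2, 3, 6, 7] (all sums mod 11).
  S_0 = Σ v_i r_i = 9·10 + 9·2 + 6·3 + 3·6 + 6·7 = 186 ≡ 10.
  S_1 = Σ v_i α_i r_i = 9·2·10 + 9·4·2 + 6·1·3 + 3·3·6 + 6·5·7 = 534 ≡ 6.
  α_i^2 mod 11 = [4, 5, 1, 9, 3].
  S_2 = Σ v_i α_i^2 r_i = 9·4·10 + 9·5·2 + 6·1·3 + 3·9·6 + 6·3·7 = 756 ≡ 8.
  S = (10, 6, 8) ≠ 0, so r is not a codeword (an error is present).
Step 3: locate the error. For a single error e at position i, S_ℓ = v_i·e·α_i^ℓ, so α_err = S_1/S_0.
  S_0^{−1} = 10^{−1} = 10 (mod 11), so α_err = 6·10 = 60 ≡ 5 = α_5. Error position i = 5.
  Consistency check: S_2/S_1 = 8·2 = 16 ≡ 5 = α_err ✓ (single-error assumption holds).
Step 4: error magnitude e = S_0/v_5 = S_0·∏_{j≠5}(α_5 − α_j) = 10·2 = 20 ≡ 9 (mod 11).
Step 5: correct position 5: c_5 = r_5 − e = 7 − 9 ≡ 9 (mod 11). Hence c = [10, 2, 3, 6, 9].
  Check: interpolating c through the α_i gives m(x) = 7 + 7·x (degree < 2) with m(α_i) = c_i for every i, so c is indeed a codeword.


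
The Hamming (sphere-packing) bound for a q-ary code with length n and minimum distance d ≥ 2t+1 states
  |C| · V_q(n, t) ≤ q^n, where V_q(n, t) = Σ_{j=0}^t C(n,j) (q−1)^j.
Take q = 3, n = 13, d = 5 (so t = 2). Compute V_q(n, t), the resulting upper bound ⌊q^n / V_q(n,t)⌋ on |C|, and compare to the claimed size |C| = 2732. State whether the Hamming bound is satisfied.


V_q(n, t) = 339, q^n = 1594323, Hamming bound = 4703, |C| = 2732 ≤ bound (satisfied).

Step 1: Compute V_q(n, t) = Σ_{j=0}^2 C(n, j) (q−1)^j.
  j = 0: C(13,0)·(2)^0 = 1·1 = 1.
  j = 1: C(13,1)·(2)^1 = 13·2 = 26.
  j = 2: C(13,2)·(2)^2 = 78·4 = 312.
  V_q(n, t) = 1 + 26 + 312 = 339.
Step 2: q^n = 3^13 = 1594323.
Step 3: Hamming bound ⌊q^n / V_q(n,t)⌋ = ⌊1594323/339⌋ = 4703.
Step 4: Compare |C| = 2732 to 4703: satisfied.
The claimed |C| lies below the Hamming bound.


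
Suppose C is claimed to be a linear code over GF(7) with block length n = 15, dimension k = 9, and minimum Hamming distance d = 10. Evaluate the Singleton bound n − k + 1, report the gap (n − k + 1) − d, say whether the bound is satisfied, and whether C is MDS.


Singleton RHS = n − k + 1 = 7, slack = -3, bound violated (no such code; not MDS).

Singleton bound: d ≤ n − k + 1.
Here n = 15, k = 9, so n − k + 1 = 7.
Given d = 10, check d ≤ 7: NO.
Slack = (n − k + 1) − d = -3.
The slack is negative: d = 10 exceeds n − k + 1 = 7 by 3, so the Singleton bound is violated and no linear [15, 9, 10]_7 code can exist. In particular it is not MDS (MDS requires d = n − k + 1 exactly).
Description: the claimed parameters are [15, 9, 10]_7; such a code would be impossible (violates the Singleton bound).


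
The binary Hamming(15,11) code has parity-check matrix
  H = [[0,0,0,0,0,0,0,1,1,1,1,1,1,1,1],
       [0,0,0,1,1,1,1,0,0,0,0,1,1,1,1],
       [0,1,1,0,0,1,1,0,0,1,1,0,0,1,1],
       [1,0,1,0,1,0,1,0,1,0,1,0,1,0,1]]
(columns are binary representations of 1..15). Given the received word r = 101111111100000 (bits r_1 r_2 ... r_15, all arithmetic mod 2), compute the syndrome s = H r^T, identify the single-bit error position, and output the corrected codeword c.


s = (1, 0, 0, 1)^T, error position = 9, corrected codeword c = 101111110100000

Compute s = H r^T mod 2 one row at a time:
  s_1 = 1 + 1 + 1 + 0 + 0 + 0 + 0 + 0 = 3 ≡ 1 (mod 2).
  s_2 = 1 + 1 + 1 + 1 + 0 + 0 + 0 + 0 = 4 ≡ 0 (mod 2).
  s_3 = 0 + 1 + 1 + 1 + 1 + 0 + 0 + 0 = 4 ≡ 0 (mod 2).
  s_4 = 1 + 1 + 1 + 1 + 1 + 0 + 0 + 0 = 5 ≡ 1 (mod 2).
s = (1, 0, 0, 1)^T — this equals column 9 of H (binary 1001), so error is at position 9.
Correct: flip bit 9 of r = 101111111100000 to get c = 101111110100000.


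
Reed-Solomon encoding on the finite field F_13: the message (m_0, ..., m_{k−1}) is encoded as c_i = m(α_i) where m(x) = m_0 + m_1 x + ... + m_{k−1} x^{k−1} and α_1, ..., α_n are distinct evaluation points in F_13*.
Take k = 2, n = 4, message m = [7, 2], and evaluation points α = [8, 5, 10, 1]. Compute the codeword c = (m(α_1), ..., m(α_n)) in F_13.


c = [10, 4, 1, 9]

Message polynomial: m(x) = 7 + 2·x (mod 13).
For each evaluation point α_i, compute m(α_i) mod 13:
  α_1 = 8: Horner steps 2 → 10, so m(8) = 10.
  α_2 = 5: Horner steps 2 → 4, so m(5) = 4.
  α_3 = 10: Horner steps 2 → 1, so m(10) = 1.
  α_4 = 1: Horner steps 2 → 9, so m(1) = 9.
Codeword c = [10, 4, 1, 9] ∈ F_13^4.


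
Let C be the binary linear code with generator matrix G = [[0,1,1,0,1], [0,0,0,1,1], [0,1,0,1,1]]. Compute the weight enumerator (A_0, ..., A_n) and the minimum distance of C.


Weight distribution: A_0 = 1, A_1 = 1, A_2 = 3, A_3 = 3. Minimum distance d = 1.

Enumerate all 2^3 = 8 messages m ∈ F_2^3.
For each, compute codeword c = mG in F_2^5, then tally its weight.
  m = 000 → c = 00000, weight = 0.
  m = 100 → c = 01101, weight = 3.
  m = 010 → c = 00011, weight = 2.
  m = 110 → c = 01110, weight = 3.
  m = 001 → c = 01011, weight = 3.
  m = 101 → c = 00110, weight = 2.
  m = 011 → c = 01000, weight = 1.
  m = 111 → c = 00101, weight = 2.
Tally weights:
  weight 0: 1 codewords.
  weight 1: 1 codewords.
  weight 2: 3 codewords.
  weight 3: 3 codewords.
Minimum distance d = smallest w > 0 with A_w > 0 = 1.
Sanity: Σ A_w = 8 = 2^3 = 8 ✓.


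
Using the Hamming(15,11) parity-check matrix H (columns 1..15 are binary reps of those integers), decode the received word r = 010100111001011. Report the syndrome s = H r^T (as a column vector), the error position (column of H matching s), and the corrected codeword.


s = (1, 1, 0, 1)^T, error position = 13, corrected codeword c = 010100111001111

Compute s = H r^T mod 2 one row at a time:
  s_1 = 1 + 1 + 0 + 0 + 1 + 0 + 1 + 1 = 5 ≡ 1 (mod 2).
  s_2 = 1 + 0 + 0 + 1 + 1 + 0 + 1 + 1 = 5 ≡ 1 (mod 2).
  s_3 = 1 + 0 + 0 + 1 + 0 + 0 + 1 + 1 = 4 ≡ 0 (mod 2).
  s_4 = 0 + 0 + 0 + 1 + 1 + 0 + 0 + 1 = 3 ≡ 1 (mod 2).
s = (1, 1, 0, 1)^T — this equals column 13 of H (binary 1101), so error is at position 13.
Correct: flip bit 13 of r = 010100111001011 to get c = 010100111001111.


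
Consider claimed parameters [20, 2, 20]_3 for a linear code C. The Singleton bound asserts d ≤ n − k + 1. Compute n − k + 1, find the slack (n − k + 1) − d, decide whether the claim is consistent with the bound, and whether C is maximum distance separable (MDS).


Singleton RHS = n − k + 1 = 19, slack = -1, bound violated (no such code; not MDS).

Singleton bound: d ≤ n − k + 1.
Here n = 20, k = 2, so n − k + 1 = 19.
Given d = 20, check d ≤ 19: NO.
Slack = (n − k + 1) − d = -1.
The slack is negative: d = 20 exceeds n − k + 1 = 19 by 1, so the Singleton bound is violated and no linear [20, 2, 20]_3 code can exist. In particular it is not MDS (MDS requires d = n − k + 1 exactly).
Description: the claimed parameters are [20, 2, 20]_3; such a code would be impossible (violates the Singleton bound).


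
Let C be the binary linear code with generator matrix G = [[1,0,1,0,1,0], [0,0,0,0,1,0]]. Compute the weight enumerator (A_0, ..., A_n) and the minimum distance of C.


Weight distribution: A_0 = 1, A_1 = 1, A_2 = 1, A_3 = 1. Minimum distance d = 1.

Enumerate all 2^2 = 4 messages m ∈ F_2^2.
For each, compute codeword c = mG in F_2^6, then tally its weight.
  m = 00 → c = 000000, weight = 0.
  m = 10 → c = 101010, weight = 3.
  m = 01 → c = 000010, weight = 1.
  m = 11 → c = 101000, weight = 2.
Tally weights:
  weight 0: 1 codewords.
  weight 1: 1 codewords.
  weight 2: 1 codewords.
  weight 3: 1 codewords.
Minimum distance d = smallest w > 0 with A_w > 0 = 1.
Sanity: Σ A_w = 4 = 2^2 = 4 ✓.


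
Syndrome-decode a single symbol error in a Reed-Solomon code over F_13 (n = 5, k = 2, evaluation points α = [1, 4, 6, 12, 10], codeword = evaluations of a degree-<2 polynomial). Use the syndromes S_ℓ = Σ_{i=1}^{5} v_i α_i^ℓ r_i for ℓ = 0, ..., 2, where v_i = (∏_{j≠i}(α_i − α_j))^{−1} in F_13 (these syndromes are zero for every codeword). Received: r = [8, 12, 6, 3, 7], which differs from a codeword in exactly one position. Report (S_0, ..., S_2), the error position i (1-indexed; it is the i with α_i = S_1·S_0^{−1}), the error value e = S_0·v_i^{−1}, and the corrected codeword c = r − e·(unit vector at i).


S = (5, 8, 5), error at position 4, error magnitude e = 2, c = [8, 12, 6, 1, 7].

Step 1: column multipliers v_i = (∏_{j≠i}(α_i − α_j))^{−1} mod 13.
  i = 1 (α = 1): (1−4)(1−6)(1−12)(1−10) = (−3)·(−5)·(−11)·(−9) = 1485 ≡ 3, so v_1 = 3^{−1} = 9 (mod 13).
  i = 2 (α = 4): (4−1)(4−6)(4−12)(4−10) = 3·(−2)·(−8)·(−6) = −288 ≡ 11, so v_2 = 11^{−1} = 6 (mod 13).
  i = 3 (α = 6): (6−1)(6−4)(6−12)(6−10) = 5·2·(−6)·(−4) = 240 ≡ 6, so v_3 = 6^{−1} = 11 (mod 13).
  i = 4 (α = 12): (12−1)(12−4)(12−6)(12−10) = 11·8·6·2 = 1056 ≡ 3, so v_4 = 3^{−1} = 9 (mod 13).
  i = 5 (α = 10): (10−1)(10−4)(10−6)(10−12) = 9·6·4·(−2) = −432 ≡ 10, so v_5 = 10^{−1} = 4 (mod 13).
  v = [9, 6, 11, 9, 4].
Step 2: syndromes of r = [8, 12, 6, 3, 7] (all sums mod 13).
  S_0 = Σ v_i r_i = 9·8 + 6·12 + 11·6 + 9·3 + 4·7 = 265 ≡ 5.
  S_1 = Σ v_i α_i r_i = 9·1·8 + 6·4·12 + 11·6·6 + 9·12·3 + 4·10·7 = 1360 ≡ 8.
  α_i^2 mod 13 = [1, 3, 10, 1, 9].
  S_2 = Σ v_i α_i^2 r_i = 9·1·8 + 6·3·12 + 11·10·6 + 9·1·3 + 4·9·7 = 1227 ≡ 5.
  S = (5, 8, 5) ≠ 0, so r is not a codeword (an error is present).
Step 3: locate the error. For a single error e at position i, S_ℓ = v_i·e·α_i^ℓ, so α_err = S_1/S_0.
  S_0^{−1} = 5^{−1} = 8 (mod 13), so α_err = 8·8 = 64 ≡ 12 = α_4. Error position i = 4.
  Consistency check: S_2/S_1 = 5·5 = 25 ≡ 12 = α_err ✓ (single-error assumption holds).
Step 4: error magnitude e = S_0/v_4 = S_0·∏_{j≠4}(α_4 − α_j) = 5·3 = 15 ≡ 2 (mod 13).
Step 5: correct position 4: c_4 = r_4 − e = 3 − 2 ≡ 1 (mod 13). Hence c = [8, 12, 6, 1, 7].
  Check: interpolating c through the α_i gives m(x) = 11 + 10·x (degree < 2) with m(α_i) = c_i for every i, so c is indeed a codeword.


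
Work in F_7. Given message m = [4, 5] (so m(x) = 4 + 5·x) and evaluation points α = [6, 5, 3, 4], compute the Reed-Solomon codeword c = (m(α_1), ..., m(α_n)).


c = [6, 1, 5, 3]

Message polynomial: m(x) = 4 + 5·x (mod 7).
For each evaluation point α_i, compute m(α_i) mod 7:
  α_1 = 6: Horner steps 5 → 6, so m(6) = 6.
  α_2 = 5: Horner steps 5 → 1, so m(5) = 1.
  α_3 = 3: Horner steps 5 → 5, so m(3) = 5.
  α_4 = 4: Horner steps 5 → 3, so m(4) = 3.
Codeword c = [6, 1, 5, 3] ∈ F_7^4.


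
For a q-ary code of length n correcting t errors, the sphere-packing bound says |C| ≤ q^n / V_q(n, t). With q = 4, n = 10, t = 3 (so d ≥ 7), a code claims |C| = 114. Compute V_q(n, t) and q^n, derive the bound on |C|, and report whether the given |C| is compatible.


V_q(n, t) = 3676, q^n = 1048576, Hamming bound = 285, |C| = 114 ≤ bound (satisfied).

Step 1: Compute V_q(n, t) = Σ_{j=0}^3 C(n, j) (q−1)^j.
  j = 0: C(10,0)·(3)^0 = 1·1 = 1.
  j = 1: C(10,1)·(3)^1 = 10·3 = 30.
  j = 2: C(10,2)·(3)^2 = 45·9 = 405.
  j = 3: C(10,3)·(3)^3 = 120·27 = 3240.
  V_q(n, t) = 1 + 30 + 405 + 3240 = 3676.
Step 2: q^n = 4^10 = 1048576.
Step 3: Hamming bound ⌊q^n / V_q(n,t)⌋ = ⌊1048576/3676⌋ = 285.
Step 4: Compare |C| = 114 to 285: satisfied.
The claimed |C| lies below the Hamming bound.


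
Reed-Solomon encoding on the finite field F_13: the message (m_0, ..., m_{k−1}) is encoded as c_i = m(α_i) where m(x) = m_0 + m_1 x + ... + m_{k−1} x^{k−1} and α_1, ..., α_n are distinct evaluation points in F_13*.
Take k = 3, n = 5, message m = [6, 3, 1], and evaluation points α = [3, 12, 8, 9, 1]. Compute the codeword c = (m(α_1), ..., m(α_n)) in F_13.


c = [11, 4, 3, 10, 10]

Message polynomial: m(x) = 6 + 3·x + 1·x^2 (mod 13).
For each evaluation point α_i, compute m(α_i) mod 13:
  α_1 = 3: Horner steps 1 → 6 → 11, so m(3) = 11.
  α_2 = 12: Horner steps 1 → 2 → 4, so m(12) = 4.
  α_3 = 8: Horner steps 1 → 11 → 3, so m(8) = 3.
  α_4 = 9: Horner steps 1 → 12 → 10, so m(9) = 10.
  α_5 = 1: Horner steps 1 → 4 → 10, so m(1) = 10.
Codeword c = [11, 4, 3, 10, 10] ∈ F_13^5.


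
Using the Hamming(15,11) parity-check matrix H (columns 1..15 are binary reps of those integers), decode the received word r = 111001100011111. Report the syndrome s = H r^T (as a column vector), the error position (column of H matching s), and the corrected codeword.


s = (1, 0, 1, 0)^T, error position = 10, corrected codeword c = 111001100111111

Compute s = H r^T mod 2 one row at a time:
  s_1 = 0 + 0 + 0 + 1 + 1 + 1 + 1 + 1 = 5 ≡ 1 (mod 2).
  s_2 = 0 + 0 + 1 + 1 + 1 + 1 + 1 + 1 = 6 ≡ 0 (mod 2).
  s_3 = 1 + 1 + 1 + 1 + 0 + 1 + 1 + 1 = 7 ≡ 1 (mod 2).
  s_4 = 1 + 1 + 0 + 1 + 0 + 1 + 1 + 1 = 6 ≡ 0 (mod 2).
s = (1, 0, 1, 0)^T — this equals column 10 of H (binary 1010), so error is at position 10.
Correct: flip bit 10 of r = 111001100011111 to get c = 111001100111111.


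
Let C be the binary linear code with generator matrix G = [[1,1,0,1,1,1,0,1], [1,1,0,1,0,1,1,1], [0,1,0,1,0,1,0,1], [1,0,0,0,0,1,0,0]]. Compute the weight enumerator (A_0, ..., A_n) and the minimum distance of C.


Weight distribution: A_0 = 1, A_2 = 6, A_4 = 5, A_6 = 4. Minimum distance d = 2.

Enumerate all 2^4 = 16 messages m ∈ F_2^4.
For each, compute codeword c = mG in F_2^8, then tally its weight.
  m = 0000 → c = 00000000, weight = 0.
  m = 1000 → c = 11011101, weight = 6.
  m = 0100 → c = 11010111, weight = 6.
  m = 1100 → c = 00001010, weight = 2.
  m = 0010 → c = 01010101, weight = 4.
  m = 1010 → c = 10001000, weight = 2.
  m = 0110 → c = 10000010, weight = 2.
  m = 1110 → c = 01011111, weight = 6.
  m = 0001 → c = 10000100, weight = 2.
  m = 1001 → c = 01011001, weight = 4.
  m = 0101 → c = 01010011, weight = 4.
  m = 1101 → c = 10001110, weight = 4.
  m = 0011 → c = 11010001, weight = 4.
  m = 1011 → c = 00001100, weight = 2.
  m = 0111 → c = 00000110, weight = 2.
  m = 1111 → c = 11011011, weight = 6.
Tally weights:
  weight 0: 1 codewords.
  weight 2: 6 codewords.
  weight 4: 5 codewords.
  weight 6: 4 codewords.
Minimum distance d = smallest w > 0 with A_w > 0 = 2.
Sanity: Σ A_w = 16 = 2^4 = 16 ✓.


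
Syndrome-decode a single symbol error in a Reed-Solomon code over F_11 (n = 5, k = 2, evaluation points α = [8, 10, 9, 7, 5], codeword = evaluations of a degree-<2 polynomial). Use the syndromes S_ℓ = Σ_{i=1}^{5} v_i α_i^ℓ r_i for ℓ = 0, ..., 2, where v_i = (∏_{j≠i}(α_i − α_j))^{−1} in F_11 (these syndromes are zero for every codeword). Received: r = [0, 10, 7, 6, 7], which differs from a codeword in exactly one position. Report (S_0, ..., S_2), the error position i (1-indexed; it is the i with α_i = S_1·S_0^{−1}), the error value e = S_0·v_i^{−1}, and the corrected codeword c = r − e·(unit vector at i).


S = (8, 6, 10), error at position 3, error magnitude e = 2, c = [0, 10, 5, 6, 7].

Step 1: column multipliers v_i = (∏_{j≠i}(α_i − α_j))^{−1} mod 11.
  i = 1 (α = 8): (8−10)(8−9)(8−7)(8−5) = (−2)·(−1)·1·3 = 6 ≡ 6, so v_1 = 6^{−1} = 2 (mod 11).
  i = 2 (α = 10): (10−8)(10−9)(10−7)(10−5) = 2·1·3·5 = 30 ≡ 8, so v_2 = 8^{−1} = 7 (mod 11).
  i = 3 (α = 9): (9−8)(9−10)(9−7)(9−5) = 1·(−1)·2·4 = −8 ≡ 3, so v_3 = 3^{−1} = 4 (mod 11).
  i = 4 (α = 7): (7−8)(7−10)(7−9)(7−5) = (−1)·(−3)·(−2)·2 = −12 ≡ 10, so v_4 = 10^{−1} = 10 (mod 11).
  i = 5 (α = 5): (5−8)(5−10)(5−9)(5−7) = (−3)·(−5)·(−4)·(−2) = 120 ≡ 10, so v_5 = 10^{−1} = 10 (mod 11).
  v = [2, 7, 4, 10, 10].
Step 2: syndromes of r = [0, 10, 7, 6, 7] (all sums mod 11).
  S_0 = Σ v_i r_i = 2·0 + 7·10 + 4·7 + 10·6 + 10·7 = 228 ≡ 8.
  S_1 = Σ v_i α_i r_i = 2·8·0 + 7·10·10 + 4·9·7 + 10·7·6 + 10·5·7 = 1722 ≡ 6.
  α_i^2 mod 11 = [9, 1, 4, 5, 3].
  S_2 = Σ v_i α_i^2 r_i = 2·9·0 + 7·1·10 + 4·4·7 + 10·5·6 + 10·3·7 = 692 ≡ 10.
  S = (8, 6, 10) ≠ 0, so r is not a codeword (an error is present).
Step 3: locate the error. For a single error e at position i, S_ℓ = v_i·e·α_i^ℓ, so α_err = S_1/S_0.
  S_0^{−1} = 8^{−1} = 7 (mod 11), so α_err = 6·7 = 42 ≡ 9 = α_3. Error position i = 3.
  Consistency check: S_2/S_1 = 10·2 = 20 ≡ 9 = α_err ✓ (single-error assumption holds).
Step 4: error magnitude e = S_0/v_3 = S_0·∏_{j≠3}(α_3 − α_j) = 8·3 = 24 ≡ 2 (mod 11).
Step 5: correct position 3: c_3 = r_3 − e = 7 − 2 ≡ 5 (mod 11). Hence c = [0, 10, 5, 6, 7].
  Check: interpolating c through the α_i gives m(x) = 4 + 5·x (degree < 2) with m(α_i) = c_i for every i, so c is indeed a codeword.


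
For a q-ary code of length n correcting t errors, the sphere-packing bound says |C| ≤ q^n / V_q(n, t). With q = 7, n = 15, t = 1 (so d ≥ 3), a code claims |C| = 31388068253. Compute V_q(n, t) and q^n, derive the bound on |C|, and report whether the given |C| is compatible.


V_q(n, t) = 91, q^n = 4747561509943, Hamming bound = 52171005603, |C| = 31388068253 ≤ bound (satisfied).

Step 1: Compute V_q(n, t) = Σ_{j=0}^1 C(n, j) (q−1)^j.
  j = 0: C(15,0)·(6)^0 = 1·1 = 1.
  j = 1: C(15,1)·(6)^1 = 15·6 = 90.
  V_q(n, t) = 1 + 90 = 91.
Step 2: q^n = 7^15 = 4747561509943.
Step 3: Hamming bound ⌊q^n / V_q(n,t)⌋ = ⌊4747561509943/91⌋ = 52171005603.
Step 4: Compare |C| = 31388068253 to 52171005603: satisfied.
The claimed |C| lies below the Hamming bound.


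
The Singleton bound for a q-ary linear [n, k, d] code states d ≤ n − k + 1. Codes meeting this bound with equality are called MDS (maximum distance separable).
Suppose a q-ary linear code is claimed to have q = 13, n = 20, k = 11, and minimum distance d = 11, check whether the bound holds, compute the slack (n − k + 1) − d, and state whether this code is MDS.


Singleton RHS = n − k + 1 = 10, slack = -1, bound violated (no such code; not MDS).

Singleton bound: d ≤ n − k + 1.
Here n = 20, k = 11, so n − k + 1 = 10.
Given d = 11, check d ≤ 10: NO.
Slack = (n − k + 1) − d = -1.
The slack is negative: d = 11 exceeds n − k + 1 = 10 by 1, so the Singleton bound is violated and no linear [20, 11, 11]_13 code can exist. In particular it is not MDS (MDS requires d = n − k + 1 exactly).
Description: the claimed parameters are [20, 11, 11]_13; such a code would be impossible (violates the Singleton bound).


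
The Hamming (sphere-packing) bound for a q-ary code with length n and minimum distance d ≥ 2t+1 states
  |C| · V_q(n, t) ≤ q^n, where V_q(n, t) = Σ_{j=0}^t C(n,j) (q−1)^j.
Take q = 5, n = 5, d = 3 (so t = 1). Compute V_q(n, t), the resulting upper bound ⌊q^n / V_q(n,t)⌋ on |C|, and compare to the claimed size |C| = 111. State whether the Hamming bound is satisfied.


V_q(n, t) = 21, q^n = 3125, Hamming bound = 148, |C| = 111 ≤ bound (satisfied).

Step 1: Compute V_q(n, t) = Σ_{j=0}^1 C(n, j) (q−1)^j.
  j = 0: C(5,0)·(4)^0 = 1·1 = 1.
  j = 1: C(5,1)·(4)^1 = 5·4 = 20.
  V_q(n, t) = 1 + 20 = 21.
Step 2: q^n = 5^5 = 3125.
Step 3: Hamming bound ⌊q^n / V_q(n,t)⌋ = ⌊3125/21⌋ = 148.
Step 4: Compare |C| = 111 to 148: satisfied.
The claimed |C| lies below the Hamming bound.


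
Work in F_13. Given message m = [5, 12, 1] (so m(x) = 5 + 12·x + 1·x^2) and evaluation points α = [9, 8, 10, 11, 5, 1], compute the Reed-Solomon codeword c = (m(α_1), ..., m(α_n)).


c = [12, 9, 4, 11, 12, 5]

Message polynomial: m(x) = 5 + 12·x + 1·x^2 (mod 13).
For each evaluation point α_i, compute m(α_i) mod 13:
  α_1 = 9: Horner steps 1 → 8 → 12, so m(9) = 12.
  α_2 = 8: Horner steps 1 → 7 → 9, so m(8) = 9.
  α_3 = 10: Horner steps 1 → 9 → 4, so m(10) = 4.
  α_4 = 11: Horner steps 1 → 10 → 11, so m(11) = 11.
  α_5 = 5: Horner steps 1 → 4 → 12, so m(5) = 12.
  α_6 = 1: Horner steps 1 → 0 → 5, so m(1) = 5.
Codeword c = [12, 9, 4, 11, 12, 5] ∈ F_13^6.


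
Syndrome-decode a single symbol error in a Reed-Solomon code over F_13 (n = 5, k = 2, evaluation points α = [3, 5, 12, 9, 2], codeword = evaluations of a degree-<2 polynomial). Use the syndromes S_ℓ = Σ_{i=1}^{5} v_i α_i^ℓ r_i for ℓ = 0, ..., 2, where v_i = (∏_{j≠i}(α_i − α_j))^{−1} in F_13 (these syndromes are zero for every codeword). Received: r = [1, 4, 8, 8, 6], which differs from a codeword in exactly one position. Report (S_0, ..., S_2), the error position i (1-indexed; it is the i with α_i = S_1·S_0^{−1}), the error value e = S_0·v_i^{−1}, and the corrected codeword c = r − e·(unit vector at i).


S = (8, 7, 11), error at position 4, error magnitude e = 11, c = [1, 4, 8, 10, 6].

Step 1: column multipliers v_i = (∏_{j≠i}(α_i − α_j))^{−1} mod 13.
  i = 1 (α = 3): (3−5)(3−12)(3−9)(3−2) = (−2)·(−9)·(−6)·1 = −108 ≡ 9, so v_1 = 9^{−1} = 3 (mod 13).
  i = 2 (α = 5): (5−3)(5−12)(5−9)(5−2) = 2·(−7)·(−4)·3 = 168 ≡ 12, so v_2 = 12^{−1} = 12 (mod 13).
  i = 3 (α = 12): (12−3)(12−5)(12−9)(12−2) = 9·7·3·10 = 1890 ≡ 5, so v_3 = 5^{−1} = 8 (mod 13).
  i = 4 (α = 9): (9−3)(9−5)(9−12)(9−2) = 6·4·(−3)·7 = −504 ≡ 3, so v_4 = 3^{−1} = 9 (mod 13).
  i = 5 (α = 2): (2−3)(2−5)(2−12)(2−9) = (−1)·(−3)·(−10)·(−7) = 210 ≡ 2, so v_5 = 2^{−1} = 7 (mod 13).
  v = [3, 12, 8, 9, 7].
Step 2: syndromes of r = [1, 4, 8, 8, 6] (all sums mod 13).
  S_0 = Σ v_i r_i = 3·1 + 12·4 + 8·8 + 9·8 + 7·6 = 229 ≡ 8.
  S_1 = Σ v_i α_i r_i = 3·3·1 + 12·5·4 + 8·12·8 + 9·9·8 + 7·2·6 = 1749 ≡ 7.
  α_i^2 mod 13 = [9, 12, 1, 3, 4].
  S_2 = Σ v_i α_i^2 r_i = 3·9·1 + 12·12·4 + 8·1·8 + 9·3·8 + 7·4·6 = 1051 ≡ 11.
  S = (8, 7, 11) ≠ 0, so r is not a codeword (an error is present).
Step 3: locate the error. For a single error e at position i, S_ℓ = v_i·e·α_i^ℓ, so α_err = S_1/S_0.
  S_0^{−1} = 8^{−1} = 5 (mod 13), so α_err = 7·5 = 35 ≡ 9 = α_4. Error position i = 4.
  Consistency check: S_2/S_1 = 11·2 = 22 ≡ 9 = α_err ✓ (single-error assumption holds).
Step 4: error magnitude e = S_0/v_4 = S_0·∏_{j≠4}(α_4 − α_j) = 8·3 = 24 ≡ 11 (mod 13).
Step 5: correct position 4: c_4 = r_4 − e = 8 − 11 ≡ 10 (mod 13). Hence c = [1, 4, 8, 10, 6].
  Check: interpolating c through the α_i gives m(x) = 3 + 8·x (degree < 2) with m(α_i) = c_i for every i, so c is indeed a codeword.


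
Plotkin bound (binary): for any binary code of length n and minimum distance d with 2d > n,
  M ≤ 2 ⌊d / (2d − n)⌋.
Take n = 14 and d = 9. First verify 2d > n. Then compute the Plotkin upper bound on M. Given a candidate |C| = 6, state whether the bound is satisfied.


Plotkin bound M ≤ 4; given |C| = 6 > bound (violated).

Check applicability: 2d = 18, n = 14.
2d − n = 4 > 0, so Plotkin applies.
Compute d/(2d−n) = 9/4 ≈ 2.2500.
⌊d/(2d−n)⌋ = 2.
Plotkin bound: M ≤ 2·2 = 4.
Given |C| = 6, check: VIOLATED.
This |C| is above the Plotkin bound, so no binary code with n = 14, d = 9 and 6 codewords exists.
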